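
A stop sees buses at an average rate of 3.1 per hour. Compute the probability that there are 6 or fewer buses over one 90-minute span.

0.8114

Over the interval, μ = 3.1 × 1.5 = 4.65 (a 90-minute span = 1.5 hours).
P(N ≤ 6) = Σ_{j=0}^{6} e^(−μ) μ^j/j! ≈ 0.8114.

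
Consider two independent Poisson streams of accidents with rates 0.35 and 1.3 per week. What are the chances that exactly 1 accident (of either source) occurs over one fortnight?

Independent Poisson processes superpose: combined rate λ = 0.35 + 1.3 = 1.65 per week.
Over the interval, μ = 1.65 × 2 = 3.3 (a fortnight = 2 weeks).
P(N = 1) = e^(−3.3) · 3.3^1/1! ≈ 0.1217.

0.1217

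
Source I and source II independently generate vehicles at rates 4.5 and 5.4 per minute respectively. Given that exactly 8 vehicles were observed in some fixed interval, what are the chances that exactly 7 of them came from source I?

0.0175

Given the total, each event is independently from source I with probability p = λ_I/(λ_I+λ_II) = 4.5/9.9 ≈ 0.4545.
So K ~ Binomial(8, 4.5/9.9): P(K = 7) = C(8,7) · (4.5/9.9)^7 · (5.4/9.9)^1 ≈ 0.0175.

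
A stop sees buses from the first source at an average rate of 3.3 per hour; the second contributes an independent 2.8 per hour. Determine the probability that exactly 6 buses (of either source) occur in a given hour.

Independent Poisson processes superpose: combined rate λ = 3.3 + 2.8 = 6.1 per hour.
So μ = 6.1.
P(N = 6) = e^(−6.1) · 6.1^6/6! ≈ 0.1605.

0.1605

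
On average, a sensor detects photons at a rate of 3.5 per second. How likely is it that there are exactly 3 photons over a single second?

0.2158

With mean μ = 3.5 per second,
P(N = 3) = e^(−μ) μ^3/3! = e^(−3.5) · 3.5^3/6 ≈ 0.2158.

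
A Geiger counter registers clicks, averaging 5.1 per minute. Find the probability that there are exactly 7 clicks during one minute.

0.1086

With mean μ = 5.1 per minute,
P(N = 7) = e^(−μ) μ^7/7! = e^(−5.1) · 5.1^7/5040 ≈ 0.1086.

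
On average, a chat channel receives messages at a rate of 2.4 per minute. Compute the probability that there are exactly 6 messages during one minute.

With mean μ = 2.4 per minute,
P(N = 6) = e^(−μ) μ^6/6! = e^(−2.4) · 2.4^6/720 ≈ 0.0241.

0.0241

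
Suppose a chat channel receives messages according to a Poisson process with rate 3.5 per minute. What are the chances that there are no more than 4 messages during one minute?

0.7254

With mean μ = 3.5 per minute,
P(N ≤ 4) = Σ_{j=0}^{4} e^(−μ) μ^j/j! ≈ 0.7254.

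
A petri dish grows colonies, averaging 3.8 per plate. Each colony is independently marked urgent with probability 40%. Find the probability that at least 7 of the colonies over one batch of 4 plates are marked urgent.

Thinning: the colonies that are marked urgent themselves form a Poisson process with rate 0.4 × 3.8 = 1.52 per plate.
Over the interval, μ = 1.52 × 4 = 6.08 (a batch of 4 plates = 4 plates).
P(N ≥ 7) = 1 − P(N ≤ 6) ≈ 0.4065.

0.4065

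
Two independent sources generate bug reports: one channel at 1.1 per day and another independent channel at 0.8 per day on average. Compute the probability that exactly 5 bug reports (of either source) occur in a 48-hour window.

0.1477

Independent Poisson processes superpose: combined rate λ = 1.1 + 0.8 = 1.9 per day.
Over the interval, μ = 1.9 × 2 = 3.8 (a 48-hour window = 2 days).
P(N = 5) = e^(−3.8) · 3.8^5/5! ≈ 0.1477.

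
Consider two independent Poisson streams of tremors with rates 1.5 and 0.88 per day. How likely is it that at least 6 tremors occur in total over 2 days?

Independent Poisson processes superpose: combined rate λ = 1.5 + 0.88 = 2.38 per day.
Over the interval, μ = 2.38 × 2 = 4.76 (2 days).
P(N ≥ 6) = 1 − P(N ≤ 5) ≈ 0.3420.

0.3420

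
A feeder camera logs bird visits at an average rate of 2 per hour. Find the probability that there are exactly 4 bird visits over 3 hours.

0.1339

Over the interval, μ = 2 × 3 = 6 (3 hours).
P(N = 4) = e^(−μ) μ^4/4! = e^(−6) · 6^4/24 ≈ 0.1339.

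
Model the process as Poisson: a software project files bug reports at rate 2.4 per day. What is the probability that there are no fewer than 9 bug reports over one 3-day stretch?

Over the interval, μ = 2.4 × 3 = 7.2 (a 3-day stretch = 3 days).
P(N ≥ 9) = 1 − P(N ≤ 8) = 1 − Σ_{j=0}^{8} e^(−μ) μ^j/j! ≈ 0.2973.

0.2973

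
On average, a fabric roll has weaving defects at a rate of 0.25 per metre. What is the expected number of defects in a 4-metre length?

1

E[N] = λt = 0.25 × 4 = 1 (a 4-metre length = 4 metres).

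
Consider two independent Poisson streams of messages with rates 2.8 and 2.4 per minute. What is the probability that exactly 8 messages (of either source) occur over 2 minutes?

0.1033

Independent Poisson processes superpose: combined rate λ = 2.8 + 2.4 = 5.2 per minute.
Over the interval, μ = 5.2 × 2 = 10.4 (2 minutes).
P(N = 8) = e^(−10.4) · 10.4^8/8! ≈ 0.1033.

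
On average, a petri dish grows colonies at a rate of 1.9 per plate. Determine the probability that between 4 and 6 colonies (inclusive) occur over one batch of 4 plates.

Over the interval, μ = 1.9 × 4 = 7.6 (a batch of 4 plates = 4 plates).
P(4 ≤ N ≤ 6) = Σ_{j=4}^{6} e^(−7.6) · 7.6^j/j! ≈ 0.3092.

0.3092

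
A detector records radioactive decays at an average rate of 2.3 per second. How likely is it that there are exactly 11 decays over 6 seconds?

Over the interval, μ = 2.3 × 6 = 13.8 (6 seconds).
P(N = 11) = e^(−μ) μ^11/11! = e^(−13.8) · 13.8^11/39916800 ≈ 0.0880.

0.0880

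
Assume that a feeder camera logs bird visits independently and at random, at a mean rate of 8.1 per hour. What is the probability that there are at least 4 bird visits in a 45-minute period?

0.8554

Over the interval, μ = 8.1 × 0.75 = 6.075 (a 45-minute period = 0.75 hours).
P(N ≥ 4) = 1 − P(N ≤ 3) = 1 − Σ_{j=0}^{3} e^(−μ) μ^j/j! ≈ 0.8554.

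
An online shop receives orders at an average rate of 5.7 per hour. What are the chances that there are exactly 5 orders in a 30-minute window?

0.0906

Over the interval, μ = 5.7 × 0.5 = 2.85 (a 30-minute window = 0.5 hours).
P(N = 5) = e^(−μ) μ^5/5! = e^(−2.85) · 2.85^5/120 ≈ 0.0906.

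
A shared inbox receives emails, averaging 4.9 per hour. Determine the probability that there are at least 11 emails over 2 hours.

Over the interval, μ = 4.9 × 2 = 9.8 (2 hours).
P(N ≥ 11) = 1 − P(N ≤ 10) = 1 − Σ_{j=0}^{10} e^(−μ) μ^j/j! ≈ 0.3920.

0.3920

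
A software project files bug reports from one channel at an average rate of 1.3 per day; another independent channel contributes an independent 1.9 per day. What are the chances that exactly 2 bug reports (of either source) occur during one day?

Independent Poisson processes superpose: combined rate λ = 1.3 + 1.9 = 3.2 per day.
So μ = 3.2.
P(N = 2) = e^(−3.2) · 3.2^2/2! ≈ 0.2087.

0.2087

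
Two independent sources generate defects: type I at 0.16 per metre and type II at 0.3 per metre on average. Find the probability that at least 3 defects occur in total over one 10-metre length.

Independent Poisson processes superpose: combined rate λ = 0.16 + 0.3 = 0.46 per metre.
Over the interval, μ = 0.46 × 10 = 4.6 (a 10-metre length = 10 metres).
P(N ≥ 3) = 1 − P(N ≤ 2) ≈ 0.8374.

0.8374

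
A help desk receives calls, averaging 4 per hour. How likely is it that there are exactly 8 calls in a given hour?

0.0298

With mean μ = 4 per hour,
P(N = 8) = e^(−μ) μ^8/8! = e^(−4) · 4^8/40320 ≈ 0.0298.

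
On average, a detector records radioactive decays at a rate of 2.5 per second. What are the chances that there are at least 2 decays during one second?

With mean μ = 2.5 per second,
P(N ≥ 2) = 1 − P(N ≤ 1) = 1 − Σ_{j=0}^{1} e^(−μ) μ^j/j! ≈ 0.7127.

0.7127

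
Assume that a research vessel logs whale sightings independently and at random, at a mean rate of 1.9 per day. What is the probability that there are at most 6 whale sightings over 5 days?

Over the interval, μ = 1.9 × 5 = 9.5 (5 days).
P(N ≤ 6) = Σ_{j=0}^{6} e^(−μ) μ^j/j! ≈ 0.1649.

0.1649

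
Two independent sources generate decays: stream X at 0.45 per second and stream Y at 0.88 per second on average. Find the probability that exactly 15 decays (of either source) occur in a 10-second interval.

Independent Poisson processes superpose: combined rate λ = 0.45 + 0.88 = 1.33 per second.
Over the interval, μ = 1.33 × 10 = 13.3 (a 10-second interval = 10 seconds).
P(N = 15) = e^(−13.3) · 13.3^15/15! ≈ 0.0923.

0.0923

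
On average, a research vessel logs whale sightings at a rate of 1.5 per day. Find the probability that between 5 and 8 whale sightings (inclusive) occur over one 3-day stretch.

0.4276

Over the interval, μ = 1.5 × 3 = 4.5 (a 3-day stretch = 3 days).
P(5 ≤ N ≤ 8) = Σ_{j=5}^{8} e^(−4.5) · 4.5^j/j! ≈ 0.4276.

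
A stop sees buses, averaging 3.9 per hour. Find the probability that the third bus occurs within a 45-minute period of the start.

0.5598

Over the interval, μ = 3.9 × 0.75 = 2.925 (a 45-minute period = 0.75 hours).
The third arrival falls in the interval iff at least 3 events occur there: P(S_3 ≤ t) = P(N ≥ 3) = 1 − P(N ≤ 2) ≈ 0.5598.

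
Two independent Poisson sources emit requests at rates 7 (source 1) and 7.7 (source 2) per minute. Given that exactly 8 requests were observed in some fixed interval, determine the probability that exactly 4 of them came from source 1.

0.2710

Given the total, each event is independently from source 1 with probability p = λ_1/(λ_1+λ_2) = 7/14.7 ≈ 0.4762.
So K ~ Binomial(8, 7/14.7): P(K = 4) = C(8,4) · (7/14.7)^4 · (7.7/14.7)^4 ≈ 0.2710.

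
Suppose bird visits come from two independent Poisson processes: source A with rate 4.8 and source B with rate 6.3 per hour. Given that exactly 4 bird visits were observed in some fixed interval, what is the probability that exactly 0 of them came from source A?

0.1038

Given the total, each event is independently from source A with probability p = λ_A/(λ_A+λ_B) = 4.8/11.1 ≈ 0.4324.
So K ~ Binomial(4, 4.8/11.1): P(K = 0) = C(4,0) · (4.8/11.1)^0 · (6.3/11.1)^4 ≈ 0.1038.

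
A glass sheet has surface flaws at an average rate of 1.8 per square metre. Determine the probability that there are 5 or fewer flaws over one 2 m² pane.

Over the interval, μ = 1.8 × 2 = 3.6 (a 2 m² pane = 2 square metres).
P(N ≤ 5) = Σ_{j=0}^{5} e^(−μ) μ^j/j! ≈ 0.8441.

0.8441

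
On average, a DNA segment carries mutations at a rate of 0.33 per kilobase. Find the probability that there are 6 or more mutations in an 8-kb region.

0.0520

Over the interval, μ = 0.33 × 8 = 2.64 (an 8-kb region = 8 kilobases).
P(N ≥ 6) = 1 − P(N ≤ 5) = 1 − Σ_{j=0}^{5} e^(−μ) μ^j/j! ≈ 0.0520.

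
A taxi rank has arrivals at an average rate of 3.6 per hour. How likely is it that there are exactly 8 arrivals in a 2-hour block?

Over the interval, μ = 3.6 × 2 = 7.2 (a 2-hour block = 2 hours).
P(N = 8) = e^(−μ) μ^8/8! = e^(−7.2) · 7.2^8/40320 ≈ 0.1337.

0.1337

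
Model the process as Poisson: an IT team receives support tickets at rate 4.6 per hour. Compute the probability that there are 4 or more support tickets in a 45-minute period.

Over the interval, μ = 4.6 × 0.75 = 3.45 (a 45-minute period = 0.75 hours).
P(N ≥ 4) = 1 − P(N ≤ 3) = 1 − Σ_{j=0}^{3} e^(−μ) μ^j/j! ≈ 0.4525.

0.4525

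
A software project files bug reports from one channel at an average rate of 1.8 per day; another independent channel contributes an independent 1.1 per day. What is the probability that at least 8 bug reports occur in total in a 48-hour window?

0.2290

Independent Poisson processes superpose: combined rate λ = 1.8 + 1.1 = 2.9 per day.
Over the interval, μ = 2.9 × 2 = 5.8 (a 48-hour window = 2 days).
P(N ≥ 8) = 1 − P(N ≤ 7) ≈ 0.2290.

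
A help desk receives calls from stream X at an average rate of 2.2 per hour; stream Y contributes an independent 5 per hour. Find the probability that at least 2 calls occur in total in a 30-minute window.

0.8743

Independent Poisson processes superpose: combined rate λ = 2.2 + 5 = 7.2 per hour.
Over the interval, μ = 7.2 × 0.5 = 3.6 (a 30-minute window = 0.5 hours).
P(N ≥ 2) = 1 − P(N ≤ 1) ≈ 0.8743.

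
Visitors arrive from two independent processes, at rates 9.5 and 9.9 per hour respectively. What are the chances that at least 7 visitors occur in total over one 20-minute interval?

0.4682

Independent Poisson processes superpose: combined rate λ = 9.5 + 9.9 = 19.4 per hour.
Over the interval, μ = 19.4 × 1/3 ≈ 6.46667 (a 20-minute interval = 1/3 hours).
P(N ≥ 7) = 1 − P(N ≤ 6) ≈ 0.4682.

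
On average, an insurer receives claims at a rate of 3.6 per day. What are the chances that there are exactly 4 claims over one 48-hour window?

Over the interval, μ = 3.6 × 2 = 7.2 (a 48-hour window = 2 days).
P(N = 4) = e^(−μ) μ^4/4! = e^(−7.2) · 7.2^4/24 ≈ 0.0836.

0.0836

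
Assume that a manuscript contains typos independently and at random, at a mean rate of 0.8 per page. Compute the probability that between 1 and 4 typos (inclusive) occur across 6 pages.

Over the interval, μ = 0.8 × 6 = 4.8 (6 pages).
P(1 ≤ N ≤ 4) = Σ_{j=1}^{4} e^(−4.8) · 4.8^j/j! ≈ 0.4680.

0.4680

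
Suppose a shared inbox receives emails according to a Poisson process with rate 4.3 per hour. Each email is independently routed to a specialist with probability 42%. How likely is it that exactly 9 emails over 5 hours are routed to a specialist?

Thinning: the emails that are routed to a specialist themselves form a Poisson process with rate 0.42 × 4.3 = 1.806 per hour.
Over the interval, μ = 1.806 × 5 = 9.03 (5 hours).
P(N = 9) = e^(−9.03) · 9.03^9/9! ≈ 0.1317.

0.1317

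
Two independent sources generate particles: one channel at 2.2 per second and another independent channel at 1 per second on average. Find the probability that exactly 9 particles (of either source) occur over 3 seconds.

0.1293

Independent Poisson processes superpose: combined rate λ = 2.2 + 1 = 3.2 per second.
Over the interval, μ = 3.2 × 3 = 9.6 (3 seconds).
P(N = 9) = e^(−9.6) · 9.6^9/9! ≈ 0.1293.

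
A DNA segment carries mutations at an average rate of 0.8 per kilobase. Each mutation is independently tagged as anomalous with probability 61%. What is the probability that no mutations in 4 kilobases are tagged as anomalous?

0.1420

Thinning: the mutations that are tagged as anomalous themselves form a Poisson process with rate 0.61 × 0.8 = 0.488 per kilobase.
Over the interval, μ = 0.488 × 4 = 1.952 (4 kilobases).
P(N = 0) = e^(−1.952) · 1.952^0/0! ≈ 0.1420.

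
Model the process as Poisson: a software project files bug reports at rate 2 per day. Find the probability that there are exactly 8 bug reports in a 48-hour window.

0.0298

Over the interval, μ = 2 × 2 = 4 (a 48-hour window = 2 days).
P(N = 8) = e^(−μ) μ^8/8! = e^(−4) · 4^8/40320 ≈ 0.0298.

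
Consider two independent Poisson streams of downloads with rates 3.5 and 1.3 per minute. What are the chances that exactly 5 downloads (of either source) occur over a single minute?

0.1747

Independent Poisson processes superpose: combined rate λ = 3.5 + 1.3 = 4.8 per minute.
So μ = 4.8.
P(N = 5) = e^(−4.8) · 4.8^5/5! ≈ 0.1747.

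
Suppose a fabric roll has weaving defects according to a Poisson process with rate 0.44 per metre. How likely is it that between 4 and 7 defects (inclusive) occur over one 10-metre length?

0.5620

Over the interval, μ = 0.44 × 10 = 4.4 (a 10-metre length = 10 metres).
P(4 ≤ N ≤ 7) = Σ_{j=4}^{7} e^(−4.4) · 4.4^j/j! ≈ 0.5620.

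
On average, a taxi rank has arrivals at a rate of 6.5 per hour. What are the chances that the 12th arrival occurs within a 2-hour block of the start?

0.6468

Over the interval, μ = 6.5 × 2 = 13 (a 2-hour block = 2 hours).
The 12th arrival falls in the interval iff at least 12 events occur there: P(S_12 ≤ t) = P(N ≥ 12) = 1 − P(N ≤ 11) ≈ 0.6468.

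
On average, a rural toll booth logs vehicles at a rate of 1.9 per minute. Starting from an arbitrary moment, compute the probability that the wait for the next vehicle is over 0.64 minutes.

0.2964

The wait for the next event is exponential with rate λ = 1.9 per minute.
P(T > 0.64) = e^(−λt) = e^(−1.9 × 0.64) = e^(−1.216) ≈ 0.2964.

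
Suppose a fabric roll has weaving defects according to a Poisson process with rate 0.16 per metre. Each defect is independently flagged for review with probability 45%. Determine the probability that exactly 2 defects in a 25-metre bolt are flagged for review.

Thinning: the defects that are flagged for review themselves form a Poisson process with rate 0.45 × 0.16 = 0.072 per metre.
Over the interval, μ = 0.072 × 25 = 1.8 (a 25-metre bolt = 25 metres).
P(N = 2) = e^(−1.8) · 1.8^2/2! ≈ 0.2678.

0.2678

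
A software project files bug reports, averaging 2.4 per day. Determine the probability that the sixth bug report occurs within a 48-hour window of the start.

0.3490

Over the interval, μ = 2.4 × 2 = 4.8 (a 48-hour window = 2 days).
The sixth arrival falls in the interval iff at least 6 events occur there: P(S_6 ≤ t) = P(N ≥ 6) = 1 − P(N ≤ 5) ≈ 0.3490.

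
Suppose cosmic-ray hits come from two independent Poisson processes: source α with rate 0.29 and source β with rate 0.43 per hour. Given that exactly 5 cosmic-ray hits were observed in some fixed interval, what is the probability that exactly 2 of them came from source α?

0.3456

Given the total, each event is independently from source α with probability p = λ_α/(λ_α+λ_β) = 0.29/0.72 ≈ 0.4028.
So K ~ Binomial(5, 0.29/0.72): P(K = 2) = C(5,2) · (0.29/0.72)^2 · (0.43/0.72)^3 ≈ 0.3456.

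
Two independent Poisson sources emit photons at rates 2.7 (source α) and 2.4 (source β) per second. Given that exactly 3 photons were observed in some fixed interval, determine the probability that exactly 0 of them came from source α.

Given the total, each event is independently from source α with probability p = λ_α/(λ_α+λ_β) = 2.7/5.1 ≈ 0.5294.
So K ~ Binomial(3, 2.7/5.1): P(K = 0) = C(3,0) · (2.7/5.1)^0 · (2.4/5.1)^3 ≈ 0.1042.

0.1042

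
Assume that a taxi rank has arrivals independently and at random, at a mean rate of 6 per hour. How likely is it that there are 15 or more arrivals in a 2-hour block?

Over the interval, μ = 6 × 2 = 12 (a 2-hour block = 2 hours).
P(N ≥ 15) = 1 − P(N ≤ 14) = 1 − Σ_{j=0}^{14} e^(−μ) μ^j/j! ≈ 0.2280.

0.2280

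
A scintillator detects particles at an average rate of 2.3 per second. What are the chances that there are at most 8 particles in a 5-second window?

0.1906

Over the interval, μ = 2.3 × 5 = 11.5 (a 5-second window = 5 seconds).
P(N ≤ 8) = Σ_{j=0}^{8} e^(−μ) μ^j/j! ≈ 0.1906.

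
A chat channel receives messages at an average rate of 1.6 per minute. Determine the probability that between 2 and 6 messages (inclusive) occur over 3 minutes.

Over the interval, μ = 1.6 × 3 = 4.8 (3 minutes).
P(2 ≤ N ≤ 6) = Σ_{j=2}^{6} e^(−4.8) · 4.8^j/j! ≈ 0.7431.

0.7431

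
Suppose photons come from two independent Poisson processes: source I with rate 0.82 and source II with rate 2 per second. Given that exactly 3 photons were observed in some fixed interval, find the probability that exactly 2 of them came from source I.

Given the total, each event is independently from source I with probability p = λ_I/(λ_I+λ_II) = 0.82/2.82 ≈ 0.2908.
So K ~ Binomial(3, 0.82/2.82): P(K = 2) = C(3,2) · (0.82/2.82)^2 · (2/2.82)^1 ≈ 0.1799.

0.1799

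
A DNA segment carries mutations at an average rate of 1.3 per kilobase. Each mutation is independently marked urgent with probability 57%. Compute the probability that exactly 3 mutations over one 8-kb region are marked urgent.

0.0925

Thinning: the mutations that are marked urgent themselves form a Poisson process with rate 0.57 × 1.3 = 0.741 per kilobase.
Over the interval, μ = 0.741 × 8 = 5.928 (an 8-kb region = 8 kilobases).
P(N = 3) = e^(−5.928) · 5.928^3/3! ≈ 0.0925.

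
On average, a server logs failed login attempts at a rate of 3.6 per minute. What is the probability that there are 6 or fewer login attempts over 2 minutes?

Over the interval, μ = 3.6 × 2 = 7.2 (2 minutes).
P(N ≤ 6) = Σ_{j=0}^{6} e^(−μ) μ^j/j! ≈ 0.4204.

0.4204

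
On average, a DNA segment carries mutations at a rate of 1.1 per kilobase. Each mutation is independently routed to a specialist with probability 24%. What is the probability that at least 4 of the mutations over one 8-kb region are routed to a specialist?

0.1636

Thinning: the mutations that are routed to a specialist themselves form a Poisson process with rate 0.24 × 1.1 = 0.264 per kilobase.
Over the interval, μ = 0.264 × 8 = 2.112 (an 8-kb region = 8 kilobases).
P(N ≥ 4) = 1 − P(N ≤ 3) ≈ 0.1636.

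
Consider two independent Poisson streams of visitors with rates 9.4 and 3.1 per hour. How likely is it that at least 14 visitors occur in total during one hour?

Independent Poisson processes superpose: combined rate λ = 9.4 + 3.1 = 12.5 per hour.
So μ = 12.5.
P(N ≥ 14) = 1 − P(N ≤ 13) ≈ 0.3722.

0.3722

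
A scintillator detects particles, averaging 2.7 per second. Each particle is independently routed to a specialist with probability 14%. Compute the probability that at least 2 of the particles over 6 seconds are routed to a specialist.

0.6617

Thinning: the particles that are routed to a specialist themselves form a Poisson process with rate 0.14 × 2.7 = 0.378 per second.
Over the interval, μ = 0.378 × 6 = 2.268 (6 seconds).
P(N ≥ 2) = 1 − P(N ≤ 1) ≈ 0.6617.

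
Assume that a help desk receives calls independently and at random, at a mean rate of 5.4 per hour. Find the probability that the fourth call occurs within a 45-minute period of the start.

Over the interval, μ = 5.4 × 0.75 = 4.05 (a 45-minute period = 0.75 hours).
The fourth arrival falls in the interval iff at least 4 events occur there: P(S_4 ≤ t) = P(N ≥ 4) = 1 − P(N ≤ 3) ≈ 0.5762.

0.5762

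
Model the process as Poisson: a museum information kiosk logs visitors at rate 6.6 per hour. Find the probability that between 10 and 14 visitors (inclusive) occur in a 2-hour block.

Over the interval, μ = 6.6 × 2 = 13.2 (a 2-hour block = 2 hours).
P(10 ≤ N ≤ 14) = Σ_{j=10}^{14} e^(−13.2) · 13.2^j/j! ≈ 0.5016.

0.5016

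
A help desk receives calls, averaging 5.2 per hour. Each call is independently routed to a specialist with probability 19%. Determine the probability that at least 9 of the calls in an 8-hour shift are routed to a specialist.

Thinning: the calls that are routed to a specialist themselves form a Poisson process with rate 0.19 × 5.2 = 0.988 per hour.
Over the interval, μ = 0.988 × 8 = 7.904 (an 8-hour shift = 8 hours).
P(N ≥ 9) = 1 − P(N ≤ 8) ≈ 0.3941.

0.3941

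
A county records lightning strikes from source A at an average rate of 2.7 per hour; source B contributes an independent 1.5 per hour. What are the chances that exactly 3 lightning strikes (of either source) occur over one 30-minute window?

0.1890

Independent Poisson processes superpose: combined rate λ = 2.7 + 1.5 = 4.2 per hour.
Over the interval, μ = 4.2 × 0.5 = 2.1 (a 30-minute window = 0.5 hours).
P(N = 3) = e^(−2.1) · 2.1^3/3! ≈ 0.1890.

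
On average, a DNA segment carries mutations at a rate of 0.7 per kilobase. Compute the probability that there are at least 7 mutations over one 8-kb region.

0.3297

Over the interval, μ = 0.7 × 8 = 5.6 (an 8-kb region = 8 kilobases).
P(N ≥ 7) = 1 − P(N ≤ 6) = 1 − Σ_{j=0}^{6} e^(−μ) μ^j/j! ≈ 0.3297.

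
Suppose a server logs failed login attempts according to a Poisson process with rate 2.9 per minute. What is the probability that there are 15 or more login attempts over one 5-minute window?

Over the interval, μ = 2.9 × 5 = 14.5 (a 5-minute window = 5 minutes).
P(N ≥ 15) = 1 − P(N ≤ 14) = 1 − Σ_{j=0}^{14} e^(−μ) μ^j/j! ≈ 0.4824.

0.4824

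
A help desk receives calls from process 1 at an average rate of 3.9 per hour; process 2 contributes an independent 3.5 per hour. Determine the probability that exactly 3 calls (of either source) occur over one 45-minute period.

Independent Poisson processes superpose: combined rate λ = 3.9 + 3.5 = 7.4 per hour.
Over the interval, μ = 7.4 × 0.75 = 5.55 (a 45-minute period = 0.75 hours).
P(N = 3) = e^(−5.55) · 5.55^3/3! ≈ 0.1108.

0.1108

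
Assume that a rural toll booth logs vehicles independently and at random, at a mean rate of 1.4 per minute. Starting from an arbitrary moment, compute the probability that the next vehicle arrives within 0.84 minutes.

Inter-arrival times are exponential with rate λ = 1.4 per minute.
P(T ≤ 0.84) = 1 − e^(−λt) = 1 − e^(−1.4 × 0.84) = 1 − e^(−1.176) ≈ 0.6915.

0.6915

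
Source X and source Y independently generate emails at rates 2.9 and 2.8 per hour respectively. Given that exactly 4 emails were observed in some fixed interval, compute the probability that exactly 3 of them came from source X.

Given the total, each event is independently from source X with probability p = λ_X/(λ_X+λ_Y) = 2.9/5.7 ≈ 0.5088.
So K ~ Binomial(4, 2.9/5.7): P(K = 3) = C(4,3) · (2.9/5.7)^3 · (2.8/5.7)^1 ≈ 0.2588.

0.2588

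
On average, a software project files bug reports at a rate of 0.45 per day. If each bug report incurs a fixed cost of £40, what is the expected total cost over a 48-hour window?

E[N] = 0.45 × 2 = 0.9 (a 48-hour window = 2 days); E[cost] = 0.9 × £40 = £36.

£36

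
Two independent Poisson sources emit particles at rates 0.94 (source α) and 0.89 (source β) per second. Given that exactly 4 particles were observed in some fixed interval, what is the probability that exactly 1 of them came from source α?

0.2363

Given the total, each event is independently from source α with probability p = λ_α/(λ_α+λ_β) = 0.94/1.83 ≈ 0.5137.
So K ~ Binomial(4, 0.94/1.83): P(K = 1) = C(4,1) · (0.94/1.83)^1 · (0.89/1.83)^3 ≈ 0.2363.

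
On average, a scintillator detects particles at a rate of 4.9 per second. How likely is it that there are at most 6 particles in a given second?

0.7767

With mean μ = 4.9 per second,
P(N ≤ 6) = Σ_{j=0}^{6} e^(−μ) μ^j/j! ≈ 0.7767.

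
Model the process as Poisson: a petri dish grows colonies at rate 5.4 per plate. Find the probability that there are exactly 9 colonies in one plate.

0.0486

With mean μ = 5.4 per plate,
P(N = 9) = e^(−μ) μ^9/9! = e^(−5.4) · 5.4^9/362880 ≈ 0.0486.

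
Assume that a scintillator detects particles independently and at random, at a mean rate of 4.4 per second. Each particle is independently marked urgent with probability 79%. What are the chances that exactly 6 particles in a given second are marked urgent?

Thinning: the particles that are marked urgent themselves form a Poisson process with rate 0.79 × 4.4 = 3.476 per second.
So μ = 3.476.
P(N = 6) = e^(−3.476) · 3.476^6/6! ≈ 0.0758.

0.0758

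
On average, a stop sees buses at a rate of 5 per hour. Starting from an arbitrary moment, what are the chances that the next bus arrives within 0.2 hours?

Inter-arrival times are exponential with rate λ = 5 per hour.
P(T ≤ 0.2) = 1 − e^(−λt) = 1 − e^(−5 × 0.2) = 1 − e^(−1) ≈ 0.6321.

0.6321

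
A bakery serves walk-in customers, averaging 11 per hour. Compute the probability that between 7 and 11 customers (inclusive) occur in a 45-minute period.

Over the interval, μ = 11 × 0.75 = 8.25 (a 45-minute period = 0.75 hours).
P(7 ≤ N ≤ 11) = Σ_{j=7}^{11} e^(−8.25) · 8.25^j/j! ≈ 0.5854.

0.5854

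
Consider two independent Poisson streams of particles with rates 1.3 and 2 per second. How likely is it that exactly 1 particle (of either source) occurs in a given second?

0.1217

Independent Poisson processes superpose: combined rate λ = 1.3 + 2 = 3.3 per second.
So μ = 3.3.
P(N = 1) = e^(−3.3) · 3.3^1/1! ≈ 0.1217.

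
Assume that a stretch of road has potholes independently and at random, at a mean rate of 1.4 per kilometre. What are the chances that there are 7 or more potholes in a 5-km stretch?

Over the interval, μ = 1.4 × 5 = 7 (a 5-km stretch = 5 kilometres).
P(N ≥ 7) = 1 − P(N ≤ 6) = 1 − Σ_{j=0}^{6} e^(−μ) μ^j/j! ≈ 0.5503.

0.5503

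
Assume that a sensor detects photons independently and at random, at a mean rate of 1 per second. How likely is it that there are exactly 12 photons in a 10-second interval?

Over the interval, μ = 1 × 10 = 10 (a 10-second interval = 10 seconds).
P(N = 12) = e^(−μ) μ^12/12! = e^(−10) · 10^12/479001600 ≈ 0.0948.

0.0948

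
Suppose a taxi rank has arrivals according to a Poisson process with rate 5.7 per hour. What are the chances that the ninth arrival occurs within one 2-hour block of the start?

0.8016

Over the interval, μ = 5.7 × 2 = 11.4 (a 2-hour block = 2 hours).
The ninth arrival falls in the interval iff at least 9 events occur there: P(S_9 ≤ t) = P(N ≥ 9) = 1 − P(N ≤ 8) ≈ 0.8016.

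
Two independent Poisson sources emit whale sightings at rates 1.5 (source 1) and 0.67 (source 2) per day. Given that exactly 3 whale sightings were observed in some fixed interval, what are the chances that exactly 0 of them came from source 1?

0.0294

Given the total, each event is independently from source 1 with probability p = λ_1/(λ_1+λ_2) = 1.5/2.17 ≈ 0.6912.
So K ~ Binomial(3, 1.5/2.17): P(K = 0) = C(3,0) · (1.5/2.17)^0 · (0.67/2.17)^3 ≈ 0.0294.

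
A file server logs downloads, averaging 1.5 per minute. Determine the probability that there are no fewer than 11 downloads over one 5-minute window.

0.1378

Over the interval, μ = 1.5 × 5 = 7.5 (a 5-minute window = 5 minutes).
P(N ≥ 11) = 1 − P(N ≤ 10) = 1 − Σ_{j=0}^{10} e^(−μ) μ^j/j! ≈ 0.1378.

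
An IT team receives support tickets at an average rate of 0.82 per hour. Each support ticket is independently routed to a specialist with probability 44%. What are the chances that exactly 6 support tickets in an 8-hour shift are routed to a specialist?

Thinning: the support tickets that are routed to a specialist themselves form a Poisson process with rate 0.44 × 0.82 = 0.3608 per hour.
Over the interval, μ = 0.3608 × 8 = 2.8864 (an 8-hour shift = 8 hours).
P(N = 6) = e^(−2.8864) · 2.8864^6/6! ≈ 0.0448.

0.0448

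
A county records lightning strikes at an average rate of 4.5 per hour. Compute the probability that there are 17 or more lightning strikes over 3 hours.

Over the interval, μ = 4.5 × 3 = 13.5 (3 hours).
P(N ≥ 17) = 1 − P(N ≤ 16) = 1 − Σ_{j=0}^{16} e^(−μ) μ^j/j! ≈ 0.2025.

0.2025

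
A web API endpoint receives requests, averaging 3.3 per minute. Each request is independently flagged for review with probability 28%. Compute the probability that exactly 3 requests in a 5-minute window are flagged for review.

0.1619

Thinning: the requests that are flagged for review themselves form a Poisson process with rate 0.28 × 3.3 = 0.924 per minute.
Over the interval, μ = 0.924 × 5 = 4.62 (a 5-minute window = 5 minutes).
P(N = 3) = e^(−4.62) · 4.62^3/3! ≈ 0.1619.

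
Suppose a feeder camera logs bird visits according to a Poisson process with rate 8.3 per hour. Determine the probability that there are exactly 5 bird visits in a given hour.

With mean μ = 8.3 per hour,
P(N = 5) = e^(−μ) μ^5/5! = e^(−8.3) · 8.3^5/120 ≈ 0.0816.

0.0816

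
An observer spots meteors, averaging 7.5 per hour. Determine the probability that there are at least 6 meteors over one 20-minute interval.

0.0420

Over the interval, μ = 7.5 × 1/3 = 2.5 (a 20-minute interval = 1/3 hours).
P(N ≥ 6) = 1 − P(N ≤ 5) = 1 − Σ_{j=0}^{5} e^(−μ) μ^j/j! ≈ 0.0420.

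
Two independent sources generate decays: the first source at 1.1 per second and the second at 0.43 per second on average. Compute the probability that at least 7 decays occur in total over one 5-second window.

Independent Poisson processes superpose: combined rate λ = 1.1 + 0.43 = 1.53 per second.
Over the interval, μ = 1.53 × 5 = 7.65 (a 5-second window = 5 seconds).
P(N ≥ 7) = 1 − P(N ≤ 6) ≈ 0.6420.

0.6420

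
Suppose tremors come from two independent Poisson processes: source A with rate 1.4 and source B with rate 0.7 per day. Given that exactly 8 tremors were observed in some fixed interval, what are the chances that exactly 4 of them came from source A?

Given the total, each event is independently from source A with probability p = λ_A/(λ_A+λ_B) = 1.4/2.1 ≈ 0.6667.
So K ~ Binomial(8, 1.4/2.1): P(K = 4) = C(8,4) · (1.4/2.1)^4 · (0.7/2.1)^4 ≈ 0.1707.

0.1707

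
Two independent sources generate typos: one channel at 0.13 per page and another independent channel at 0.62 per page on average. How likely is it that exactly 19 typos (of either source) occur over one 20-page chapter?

Independent Poisson processes superpose: combined rate λ = 0.13 + 0.62 = 0.75 per page.
Over the interval, μ = 0.75 × 20 = 15 (a 20-page chapter = 20 pages).
P(N = 19) = e^(−15) · 15^19/19! ≈ 0.0557.

0.0557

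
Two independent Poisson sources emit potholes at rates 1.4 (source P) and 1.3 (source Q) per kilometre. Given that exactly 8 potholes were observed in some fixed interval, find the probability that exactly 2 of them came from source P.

Given the total, each event is independently from source P with probability p = λ_P/(λ_P+λ_Q) = 1.4/2.7 ≈ 0.5185.
So K ~ Binomial(8, 1.4/2.7): P(K = 2) = C(8,2) · (1.4/2.7)^2 · (1.3/2.7)^6 ≈ 0.0938.

0.0938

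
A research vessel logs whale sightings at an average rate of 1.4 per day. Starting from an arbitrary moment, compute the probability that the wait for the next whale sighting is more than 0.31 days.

0.6479

The wait for the next event is exponential with rate λ = 1.4 per day.
P(T > 0.31) = e^(−λt) = e^(−1.4 × 0.31) = e^(−0.434) ≈ 0.6479.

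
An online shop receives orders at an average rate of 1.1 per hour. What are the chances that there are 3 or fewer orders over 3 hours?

0.5803

Over the interval, μ = 1.1 × 3 = 3.3 (3 hours).
P(N ≤ 3) = Σ_{j=0}^{3} e^(−μ) μ^j/j! ≈ 0.5803.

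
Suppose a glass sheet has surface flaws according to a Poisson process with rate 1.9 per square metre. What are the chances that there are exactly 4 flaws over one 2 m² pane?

Over the interval, μ = 1.9 × 2 = 3.8 (a 2 m² pane = 2 square metres).
P(N = 4) = e^(−μ) μ^4/4! = e^(−3.8) · 3.8^4/24 ≈ 0.1944.

0.1944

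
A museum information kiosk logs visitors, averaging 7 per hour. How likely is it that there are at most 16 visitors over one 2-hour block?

0.7559

Over the interval, μ = 7 × 2 = 14 (a 2-hour block = 2 hours).
P(N ≤ 16) = Σ_{j=0}^{16} e^(−μ) μ^j/j! ≈ 0.7559.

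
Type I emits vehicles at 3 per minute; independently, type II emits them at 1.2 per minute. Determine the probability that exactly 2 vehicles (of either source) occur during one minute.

Independent Poisson processes superpose: combined rate λ = 3 + 1.2 = 4.2 per minute.
So μ = 4.2.
P(N = 2) = e^(−4.2) · 4.2^2/2! ≈ 0.1323.

0.1323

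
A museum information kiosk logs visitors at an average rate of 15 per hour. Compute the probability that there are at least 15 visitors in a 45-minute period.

0.1648

Over the interval, μ = 15 × 0.75 = 11.25 (a 45-minute period = 0.75 hours).
P(N ≥ 15) = 1 − P(N ≤ 14) = 1 − Σ_{j=0}^{14} e^(−μ) μ^j/j! ≈ 0.1648.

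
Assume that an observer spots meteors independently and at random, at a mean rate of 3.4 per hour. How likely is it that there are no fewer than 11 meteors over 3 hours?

Over the interval, μ = 3.4 × 3 = 10.2 (3 hours).
P(N ≥ 11) = 1 − P(N ≤ 10) = 1 − Σ_{j=0}^{10} e^(−μ) μ^j/j! ≈ 0.4420.

0.4420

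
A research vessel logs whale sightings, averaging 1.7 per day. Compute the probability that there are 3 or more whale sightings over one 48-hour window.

Over the interval, μ = 1.7 × 2 = 3.4 (a 48-hour window = 2 days).
P(N ≥ 3) = 1 − P(N ≤ 2) = 1 − Σ_{j=0}^{2} e^(−μ) μ^j/j! ≈ 0.6603.

0.6603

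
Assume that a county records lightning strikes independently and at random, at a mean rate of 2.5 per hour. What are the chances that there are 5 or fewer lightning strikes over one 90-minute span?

Over the interval, μ = 2.5 × 1.5 = 3.75 (a 90-minute span = 1.5 hours).
P(N ≤ 5) = Σ_{j=0}^{5} e^(−μ) μ^j/j! ≈ 0.8229.

0.8229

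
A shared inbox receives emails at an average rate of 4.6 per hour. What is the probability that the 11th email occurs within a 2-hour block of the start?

0.3180

Over the interval, μ = 4.6 × 2 = 9.2 (a 2-hour block = 2 hours).
The 11th arrival falls in the interval iff at least 11 events occur there: P(S_11 ≤ t) = P(N ≥ 11) = 1 − P(N ≤ 10) ≈ 0.3180.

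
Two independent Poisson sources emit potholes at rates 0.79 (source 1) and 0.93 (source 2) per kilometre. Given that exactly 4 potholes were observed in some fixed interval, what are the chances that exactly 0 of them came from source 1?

0.0855

Given the total, each event is independently from source 1 with probability p = λ_1/(λ_1+λ_2) = 0.79/1.72 ≈ 0.4593.
So K ~ Binomial(4, 0.79/1.72): P(K = 0) = C(4,0) · (0.79/1.72)^0 · (0.93/1.72)^4 ≈ 0.0855.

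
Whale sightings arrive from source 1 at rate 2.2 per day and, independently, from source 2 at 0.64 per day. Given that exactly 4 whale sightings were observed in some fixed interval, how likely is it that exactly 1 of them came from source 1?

Given the total, each event is independently from source 1 with probability p = λ_1/(λ_1+λ_2) = 2.2/2.84 ≈ 0.7746.
So K ~ Binomial(4, 2.2/2.84): P(K = 1) = C(4,1) · (2.2/2.84)^1 · (0.64/2.84)^3 ≈ 0.0355.

0.0355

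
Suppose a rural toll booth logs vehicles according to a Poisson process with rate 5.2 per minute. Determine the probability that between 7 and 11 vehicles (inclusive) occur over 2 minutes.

Over the interval, μ = 5.2 × 2 = 10.4 (2 minutes).
P(7 ≤ N ≤ 11) = Σ_{j=7}^{11} e^(−10.4) · 10.4^j/j! ≈ 0.5436.

0.5436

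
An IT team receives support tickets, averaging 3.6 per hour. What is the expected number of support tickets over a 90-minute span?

E[N] = λt = 3.6 × 1.5 = 5.4 (a 90-minute span = 1.5 hours).

5.4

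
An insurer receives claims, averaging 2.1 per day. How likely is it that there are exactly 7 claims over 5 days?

Over the interval, μ = 2.1 × 5 = 10.5 (5 days).
P(N = 7) = e^(−μ) μ^7/7! = e^(−10.5) · 10.5^7/5040 ≈ 0.0769.

0.0769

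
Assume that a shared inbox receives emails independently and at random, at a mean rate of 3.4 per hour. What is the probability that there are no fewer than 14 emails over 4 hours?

Over the interval, μ = 3.4 × 4 = 13.6 (4 hours).
P(N ≥ 14) = 1 − P(N ≤ 13) = 1 − Σ_{j=0}^{13} e^(−μ) μ^j/j! ≈ 0.4926.

0.4926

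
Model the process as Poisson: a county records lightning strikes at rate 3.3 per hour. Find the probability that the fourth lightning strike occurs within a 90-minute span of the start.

0.7279

Over the interval, μ = 3.3 × 1.5 = 4.95 (a 90-minute span = 1.5 hours).
The fourth arrival falls in the interval iff at least 4 events occur there: P(S_4 ≤ t) = P(N ≥ 4) = 1 − P(N ≤ 3) ≈ 0.7279.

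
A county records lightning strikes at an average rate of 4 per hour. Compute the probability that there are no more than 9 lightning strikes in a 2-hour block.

Over the interval, μ = 4 × 2 = 8 (a 2-hour block = 2 hours).
P(N ≤ 9) = Σ_{j=0}^{9} e^(−μ) μ^j/j! ≈ 0.7166.

0.7166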